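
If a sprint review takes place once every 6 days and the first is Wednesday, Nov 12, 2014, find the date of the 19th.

Feb 28, 2015

The 19th occurrence is 18 intervals after the first: 18 × 6 = 108 days after Nov 12, 2014.
Nov has 30 days — 18 days to the end of Nov leaves 90.
Dec has 31 days (59 left).
Jan has 31 days (28 left).
28 days into Feb → Feb 28, 2015.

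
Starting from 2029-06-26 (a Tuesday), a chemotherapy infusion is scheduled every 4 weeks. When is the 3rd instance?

The 3rd occurrence is 2 intervals after the first: 2 × 28 = 56 days after 2029-06-26.
June has 30 days — 4 days to the end of June leaves 52.
July has 31 days (21 left).
21 days into August → 2029-08-21.

2029-08-21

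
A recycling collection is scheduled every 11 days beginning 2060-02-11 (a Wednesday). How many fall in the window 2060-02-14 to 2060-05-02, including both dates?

7

Occurrences land 11·i days after 2060-02-11 for i = 0, 1, 2, …
2060-02-14 is 3 days after the start; 3 ÷ 11 = 0 remainder 3; since the remainder is 3, round up to i = 1. First occurrence in the window: #2 on 2060-02-22 (1×11 = 11 days in).
2060-05-02 is 81 days after the start; 81 ÷ 11 = 7 remainder 4. Last occurrence in the window: #8 on 2060-04-28.
Occurrences #2 through #8: 7 in total.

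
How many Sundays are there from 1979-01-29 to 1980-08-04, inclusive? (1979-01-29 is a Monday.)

1979-01-29 is a Monday; the first Sunday on or after it is 1979-02-04 (6 days later).
From 1979-02-04 to 1980-08-04: 330 + 217 = 547 days (rest of 1979, to 1980-08-04 in 1980).
547 ÷ 7 = 78 full weeks with remainder 1, so 78 more Sundays after the first → 79.

79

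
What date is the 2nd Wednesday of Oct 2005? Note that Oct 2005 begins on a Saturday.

Oct 2005 begins on a Saturday, so the first Wednesday is Oct 5 (4 days later).
The 2nd Wednesday is 1 weeks later: 5 + 7 = 12.

Oct 12, 2005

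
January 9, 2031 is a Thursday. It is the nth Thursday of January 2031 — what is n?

Day 9 falls in week ⌈9/7⌉ of the month.
Days 1–7 hold the 1st Thursday, 8–14 the 2nd, 15–21 the 3rd, 22–28 the 4th, 29–31 the 5th.
9 is in the range for the 2nd.

2nd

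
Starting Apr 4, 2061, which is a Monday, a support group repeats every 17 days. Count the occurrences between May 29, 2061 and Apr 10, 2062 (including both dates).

18

Occurrences land 17·i days after Apr 4, 2061 for i = 0, 1, 2, …
May 29, 2061 is 55 days after the start; 55 ÷ 17 = 3 remainder 4; since the remainder is 4, round up to i = 4. First occurrence in the window: #5 on Jun 11, 2061 (4×17 = 68 days in).
Apr 10, 2062 is 371 days after the start; 371 ÷ 17 = 21 remainder 14. Last occurrence in the window: #22 on Mar 27, 2062.
Occurrences #5 through #22: 18 in total.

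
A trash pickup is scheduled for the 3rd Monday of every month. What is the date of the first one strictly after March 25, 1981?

April 20, 1981

March 1981 starts on a Sunday; its first Monday is the 2nd, so the 3rd Monday is the 16th — March 16, 1981.
That is not after March 25, 1981, so look at April 1981.
April 1981 starts on a Wednesday; its first Monday is the 6th, so the 3rd Monday is the 20th — April 20, 1981.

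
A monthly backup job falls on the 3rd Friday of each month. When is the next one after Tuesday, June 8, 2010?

June 2010 starts on a Tuesday; its first Friday is the 4th, so the 3rd Friday is the 18th — June 18, 2010.
June 18, 2010 is after June 8, 2010, so that is the next one.

June 18, 2010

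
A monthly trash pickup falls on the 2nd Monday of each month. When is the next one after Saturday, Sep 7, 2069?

Sep 9, 2069

Sep 2069 starts on a Sunday; its first Monday is the 2nd, so the 2nd Monday is the 9th — Sep 9, 2069.
Sep 9, 2069 is after Sep 7, 2069, so that is the next one.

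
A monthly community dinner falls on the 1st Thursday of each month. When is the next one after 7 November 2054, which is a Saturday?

November 2054 starts on a Sunday, so its 1st Thursday is 5 November 2054 (4 days in).
That is not after 7 November 2054, so look at December 2054.
December 2054 starts on a Tuesday, so its 1st Thursday is 3 December 2054 (2 days in).

3 December 2054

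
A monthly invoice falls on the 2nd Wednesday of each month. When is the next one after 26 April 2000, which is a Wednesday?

April 2000 starts on a Saturday; its first Wednesday is the 5th, so the 2nd Wednesday is the 12th — 12 April 2000.
That is not after 26 April 2000, so look at May 2000.
May 2000 starts on a Monday; its first Wednesday is the 3rd, so the 2nd Wednesday is the 10th — 10 May 2000.

10 May 2000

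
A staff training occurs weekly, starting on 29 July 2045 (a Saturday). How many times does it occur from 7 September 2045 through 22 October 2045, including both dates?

Occurrences land 7·i days after 29 July 2045 for i = 0, 1, 2, …
7 September 2045 is 40 days after the start; 40 ÷ 7 = 5 remainder 5; since the remainder is 5, round up to i = 6. First occurrence in the window: #7 on 9 September 2045 (6×7 = 42 days in).
22 October 2045 is 85 days after the start; 85 ÷ 7 = 12 remainder 1. Last occurrence in the window: #13 on 21 October 2045.
Occurrences #7 through #13: 7 in total.

7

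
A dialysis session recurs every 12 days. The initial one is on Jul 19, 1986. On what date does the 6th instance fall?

Sep 17, 1986

The 6th occurrence is 5 intervals after the first: 5 × 12 = 60 days after Jul 19, 1986.
Jul has 31 days — 12 days to the end of Jul leaves 48.
Aug has 31 days (17 left).
17 days into Sep → Sep 17, 1986.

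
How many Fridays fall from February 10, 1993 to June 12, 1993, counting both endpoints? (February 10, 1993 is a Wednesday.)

18

February 10, 1993 is a Wednesday; the first Friday on or after it is February 12, 1993 (2 days later).
From February 12, 1993 to June 12, 1993: 16 + 31 + 30 + 31 + 12 = 120 days (rest of February, March, April, May, June).
120 ÷ 7 = 17 full weeks with remainder 1, so 17 more Fridays after the first → 18.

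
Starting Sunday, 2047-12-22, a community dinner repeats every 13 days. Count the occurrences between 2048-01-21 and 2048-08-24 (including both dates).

Occurrences land 13·i days after 2047-12-22 for i = 0, 1, 2, …
2048-01-21 is 30 days after the start; 30 ÷ 13 = 2 remainder 4; since the remainder is 4, round up to i = 3. First occurrence in the window: #4 on 2048-01-30 (3×13 = 39 days in).
2048-08-24 is 246 days after the start; 246 ÷ 13 = 18 remainder 12. Last occurrence in the window: #19 on 2048-08-12.
Occurrences #4 through #19: 16 in total.

16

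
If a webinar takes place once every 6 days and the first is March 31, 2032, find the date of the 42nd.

The 42nd occurrence is 41 intervals after the first: 41 × 6 = 246 days after March 31, 2032.
March has 31 days — 0 days to the end of March leaves 246.
April has 30 days (216 left).
May has 31 days (185 left).
June has 30 days (155 left).
July has 31 days (124 left).
August has 31 days (93 left).
September has 30 days (63 left).
October has 31 days (32 left).
November has 30 days (2 left).
2 days into December → December 2, 2032.

December 2, 2032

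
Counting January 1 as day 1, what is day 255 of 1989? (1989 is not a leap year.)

Jan has 31 days (255 − 31 = 224 remain).
Feb has 28 days (224 − 28 = 196 remain).
Mar has 31 days (196 − 31 = 165 remain).
Apr has 30 days (165 − 30 = 135 remain).
May has 31 days (135 − 31 = 104 remain).
Jun has 30 days (104 − 30 = 74 remain).
Jul has 31 days (74 − 31 = 43 remain).
Aug has 31 days (43 − 31 = 12 remain).
12 into Sep → Sep 12.

Sep 12, 1989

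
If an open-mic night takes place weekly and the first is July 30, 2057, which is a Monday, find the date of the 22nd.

The 22nd occurrence is 21 intervals after the first: 21 × 7 = 147 days after July 30, 2057.
July has 31 days — 1 day to the end of July leaves 146.
August has 31 days (115 left).
September has 30 days (85 left).
October has 31 days (54 left).
November has 30 days (24 left).
24 days into December → December 24, 2057.

December 24, 2057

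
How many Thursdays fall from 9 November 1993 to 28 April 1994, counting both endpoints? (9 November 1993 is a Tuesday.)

9 November 1993 is a Tuesday; the first Thursday on or after it is 11 November 1993 (2 days later).
From 11 November 1993 to 28 April 1994: 19 + 31 + 31 + 28 + 31 + 28 = 168 days (rest of November, December, January, February, March, April).
168 ÷ 7 = 24 full weeks with remainder 0, so 24 more Thursdays after the first → 25.

25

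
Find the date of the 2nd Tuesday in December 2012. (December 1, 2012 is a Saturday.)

December 2012 begins on a Saturday, so the first Tuesday is December 4 (3 days later).
The 2nd Tuesday is 1 weeks later: 4 + 7 = 11.

11 December 2012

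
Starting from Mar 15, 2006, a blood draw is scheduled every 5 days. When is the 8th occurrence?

Apr 19, 2006

The 8th occurrence is 7 intervals after the first: 7 × 5 = 35 days after Mar 15, 2006.
Mar has 31 days — 16 days to the end of Mar leaves 19.
19 days into Apr → Apr 19, 2006.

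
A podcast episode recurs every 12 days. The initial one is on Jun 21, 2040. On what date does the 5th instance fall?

The 5th occurrence is 4 intervals after the first: 4 × 12 = 48 days after Jun 21, 2040.
Jun has 30 days — 9 days to the end of Jun leaves 39.
Jul has 31 days (8 left).
8 days into Aug → Aug 8, 2040.

Aug 8, 2040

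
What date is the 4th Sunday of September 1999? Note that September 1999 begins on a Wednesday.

September 1999 begins on a Wednesday, so the first Sunday is September 5 (4 days later).
The 4th Sunday is 3 weeks later: 5 + 21 = 26.

1999-09-26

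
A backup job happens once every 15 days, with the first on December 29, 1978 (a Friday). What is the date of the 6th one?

March 14, 1979

The 6th occurrence is 5 intervals after the first: 5 × 15 = 75 days after December 29, 1978.
December has 31 days — 2 days to the end of December leaves 73.
January has 31 days (42 left).
February has 28 days (14 left).
14 days into March → March 14, 1979.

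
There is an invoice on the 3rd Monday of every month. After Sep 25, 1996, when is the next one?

Oct 21, 1996

Sep 1996 starts on a Sunday; its first Monday is the 2nd, so the 3rd Monday is the 16th — Sep 16, 1996.
That is not after Sep 25, 1996, so look at Oct 1996.
Oct 1996 starts on a Tuesday; its first Monday is the 7th, so the 3rd Monday is the 21st — Oct 21, 1996.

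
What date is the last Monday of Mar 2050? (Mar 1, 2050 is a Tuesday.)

Mar 2050 begins on a Tuesday, so the first Monday is Mar 7 (6 days later).
Mar 2050 has 31 days. Adding weeks: 7, 14, 21, 28 — the last one ≤ 31 is the 28th.

Mar 28, 2050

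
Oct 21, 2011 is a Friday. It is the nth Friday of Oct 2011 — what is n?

3rd

Day 21 falls in week ⌈21/7⌉ of the month.
Days 1–7 hold the 1st Friday, 8–14 the 2nd, 15–21 the 3rd, 22–28 the 4th, 29–31 the 5th.
21 is in the range for the 3rd.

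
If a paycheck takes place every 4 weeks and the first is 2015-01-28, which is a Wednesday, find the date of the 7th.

The 7th occurrence is 6 intervals after the first: 6 × 28 = 168 days after 2015-01-28.
January has 31 days — 3 days to the end of January leaves 165.
February has 28 days (137 left).
March has 31 days (106 left).
April has 30 days (76 left).
May has 31 days (45 left).
June has 30 days (15 left).
15 days into July → 2015-07-15.

2015-07-15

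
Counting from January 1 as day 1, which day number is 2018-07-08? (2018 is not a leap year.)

189

Days in months before July: 31 + 28 + 31 + 30 + 31 + 30 = 181.
Plus 8 days into July → day 189.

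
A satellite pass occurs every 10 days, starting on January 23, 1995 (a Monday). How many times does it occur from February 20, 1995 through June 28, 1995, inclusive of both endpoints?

13

Occurrences land 10·i days after January 23, 1995 for i = 0, 1, 2, …
February 20, 1995 is 28 days after the start; 28 ÷ 10 = 2 remainder 8; since the remainder is 8, round up to i = 3. First occurrence in the window: #4 on February 22, 1995 (3×10 = 30 days in).
June 28, 1995 is 156 days after the start; 156 ÷ 10 = 15 remainder 6. Last occurrence in the window: #16 on June 22, 1995.
Occurrences #4 through #16: 13 in total.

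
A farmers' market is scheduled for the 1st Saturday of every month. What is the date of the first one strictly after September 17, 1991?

September 1991 starts on a Sunday, so its 1st Saturday is September 7, 1991 (6 days in).
That is not after September 17, 1991, so look at October 1991.
October 1991 starts on a Tuesday, so its 1st Saturday is October 5, 1991 (4 days in).

October 5, 1991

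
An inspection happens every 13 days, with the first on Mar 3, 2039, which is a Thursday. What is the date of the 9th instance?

The 9th occurrence is 8 intervals after the first: 8 × 13 = 104 days after Mar 3, 2039.
Mar has 31 days — 28 days to the end of Mar leaves 76.
Apr has 30 days (46 left).
May has 31 days (15 left).
15 days into Jun → Jun 15, 2039.

Jun 15, 2039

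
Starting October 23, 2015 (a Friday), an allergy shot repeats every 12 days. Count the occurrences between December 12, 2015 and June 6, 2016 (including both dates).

Occurrences land 12·i days after October 23, 2015 for i = 0, 1, 2, …
December 12, 2015 is 50 days after the start; 50 ÷ 12 = 4 remainder 2; since the remainder is 2, round up to i = 5. First occurrence in the window: #6 on December 22, 2015 (5×12 = 60 days in).
June 6, 2016 is 227 days after the start; 227 ÷ 12 = 18 remainder 11. Last occurrence in the window: #19 on May 26, 2016.
Occurrences #6 through #19: 14 in total.

14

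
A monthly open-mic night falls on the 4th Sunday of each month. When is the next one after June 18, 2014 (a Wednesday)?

June 2014 starts on a Sunday; its first Sunday is the 1st, so the 4th Sunday is the 22nd — June 22, 2014.
June 22, 2014 is after June 18, 2014, so that is the next one.

June 22, 2014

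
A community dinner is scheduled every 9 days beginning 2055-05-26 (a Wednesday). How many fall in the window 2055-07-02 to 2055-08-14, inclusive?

4

Occurrences land 9·i days after 2055-05-26 for i = 0, 1, 2, …
2055-07-02 is 37 days after the start; 37 ÷ 9 = 4 remainder 1; since the remainder is 1, round up to i = 5. First occurrence in the window: #6 on 2055-07-10 (5×9 = 45 days in).
2055-08-14 is 80 days after the start; 80 ÷ 9 = 8 remainder 8. Last occurrence in the window: #9 on 2055-08-06.
Occurrences #6 through #9: 4 in total.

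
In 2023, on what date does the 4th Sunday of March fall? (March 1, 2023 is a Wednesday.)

26 March 2023

March 2023 begins on a Wednesday, so the first Sunday is March 5 (4 days later).
The 4th Sunday is 3 weeks later: 5 + 21 = 26.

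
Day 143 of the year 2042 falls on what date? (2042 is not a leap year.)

23 May 2042

January has 31 days (143 − 31 = 112 remain).
February has 28 days (112 − 28 = 84 remain).
March has 31 days (84 − 31 = 53 remain).
April has 30 days (53 − 30 = 23 remain).
23 into May → May 23.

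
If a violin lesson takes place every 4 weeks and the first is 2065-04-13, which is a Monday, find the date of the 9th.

The 9th occurrence is 8 intervals after the first: 8 × 28 = 224 days after 2065-04-13.
April has 30 days — 17 days to the end of April leaves 207.
May has 31 days (176 left).
June has 30 days (146 left).
July has 31 days (115 left).
August has 31 days (84 left).
September has 30 days (54 left).
October has 31 days (23 left).
23 days into November → 2065-11-23.

2065-11-23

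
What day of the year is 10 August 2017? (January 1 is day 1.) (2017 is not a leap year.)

Days in months before August: 31 + 28 + 31 + 30 + 31 + 30 + 31 = 212.
Plus 10 days into August → day 222.

222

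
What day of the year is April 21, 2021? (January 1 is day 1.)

111

Days in months before April: 31 + 28 + 31 = 90.
Plus 21 days into April → day 111.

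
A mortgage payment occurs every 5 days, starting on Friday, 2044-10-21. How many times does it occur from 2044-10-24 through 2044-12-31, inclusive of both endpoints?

Occurrences land 5·i days after 2044-10-21 for i = 0, 1, 2, …
2044-10-24 is 3 days after the start; 3 ÷ 5 = 0 remainder 3; since the remainder is 3, round up to i = 1. First occurrence in the window: #2 on 2044-10-26 (1×5 = 5 days in).
2044-12-31 is 71 days after the start; 71 ÷ 5 = 14 remainder 1. Last occurrence in the window: #15 on 2044-12-30.
Occurrences #2 through #15: 14 in total.

14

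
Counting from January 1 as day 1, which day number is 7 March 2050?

66

Days in months before March: 31 + 28 = 59.
Plus 7 days into March → day 66.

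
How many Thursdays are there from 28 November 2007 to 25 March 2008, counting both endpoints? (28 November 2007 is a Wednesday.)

28 November 2007 is a Wednesday; the first Thursday on or after it is 29 November 2007 (1 day later).
From 29 November 2007 to 25 March 2008: 1 + 31 + 31 + 29 + 25 = 117 days (rest of November, December, January, February, March).
117 ÷ 7 = 16 full weeks with remainder 5, so 16 more Thursdays after the first → 17.

17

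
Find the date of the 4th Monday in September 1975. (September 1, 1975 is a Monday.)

1975-09-22

September 1975 begins on a Monday, so the first Monday is September 1.
The 4th Monday is 3 weeks later: 1 + 21 = 22.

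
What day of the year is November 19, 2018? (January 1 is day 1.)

Days in months before November: 31 + 28 + 31 + 30 + 31 + 30 + 31 + 31 + 30 + 31 = 304.
Plus 19 days into November → day 323.

323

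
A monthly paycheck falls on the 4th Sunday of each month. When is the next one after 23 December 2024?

26 January 2025

December 2024 starts on a Sunday; its first Sunday is the 1st, so the 4th Sunday is the 22nd — 22 December 2024.
That is not after 23 December 2024, so look at January 2025.
January 2025 starts on a Wednesday; its first Sunday is the 5th, so the 4th Sunday is the 26th — 26 January 2025.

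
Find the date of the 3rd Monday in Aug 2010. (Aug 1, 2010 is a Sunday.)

Aug 16, 2010

Aug 2010 begins on a Sunday, so the first Monday is Aug 2 (1 day later).
The 3rd Monday is 2 weeks later: 2 + 14 = 16.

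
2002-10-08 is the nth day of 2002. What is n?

Days in months before October: 31 + 28 + 31 + 30 + 31 + 30 + 31 + 31 + 30 = 273.
Plus 8 days into October → day 281.

281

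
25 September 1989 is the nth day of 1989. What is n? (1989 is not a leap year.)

Days in months before September: 31 + 28 + 31 + 30 + 31 + 30 + 31 + 31 = 243.
Plus 25 days into September → day 268.

268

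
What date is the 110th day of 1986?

Jan has 31 days (110 − 31 = 79 remain).
Feb has 28 days (79 − 28 = 51 remain).
Mar has 31 days (51 − 31 = 20 remain).
20 into Apr → Apr 20.

Apr 20, 1986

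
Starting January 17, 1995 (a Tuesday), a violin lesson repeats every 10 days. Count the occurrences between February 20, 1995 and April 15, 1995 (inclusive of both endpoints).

5

Occurrences land 10·i days after January 17, 1995 for i = 0, 1, 2, …
February 20, 1995 is 34 days after the start; 34 ÷ 10 = 3 remainder 4; since the remainder is 4, round up to i = 4. First occurrence in the window: #5 on February 26, 1995 (4×10 = 40 days in).
April 15, 1995 is 88 days after the start; 88 ÷ 10 = 8 remainder 8. Last occurrence in the window: #9 on April 7, 1995.
Occurrences #5 through #9: 5 in total.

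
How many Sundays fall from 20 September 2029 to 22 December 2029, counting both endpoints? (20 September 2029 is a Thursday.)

13

20 September 2029 is a Thursday; the first Sunday on or after it is 23 September 2029 (3 days later).
From 23 September 2029 to 22 December 2029: 7 + 31 + 30 + 22 = 90 days (rest of September, October, November, December).
90 ÷ 7 = 12 full weeks with remainder 6, so 12 more Sundays after the first → 13.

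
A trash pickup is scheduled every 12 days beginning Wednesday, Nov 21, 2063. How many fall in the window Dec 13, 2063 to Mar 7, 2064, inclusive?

7

Occurrences land 12·i days after Nov 21, 2063 for i = 0, 1, 2, …
Dec 13, 2063 is 22 days after the start; 22 ÷ 12 = 1 remainder 10; since the remainder is 10, round up to i = 2. First occurrence in the window: #3 on Dec 15, 2063 (2×12 = 24 days in).
Mar 7, 2064 is 107 days after the start; 107 ÷ 12 = 8 remainder 11. Last occurrence in the window: #9 on Feb 25, 2064.
Occurrences #3 through #9: 7 in total.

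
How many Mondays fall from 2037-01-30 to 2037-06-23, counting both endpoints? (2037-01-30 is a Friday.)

2037-01-30 is a Friday; the first Monday on or after it is 2037-02-02 (3 days later).
From 2037-02-02 to 2037-06-23: 26 + 31 + 30 + 31 + 23 = 141 days (rest of February, March, April, May, June).
141 ÷ 7 = 20 full weeks with remainder 1, so 20 more Mondays after the first → 21.

21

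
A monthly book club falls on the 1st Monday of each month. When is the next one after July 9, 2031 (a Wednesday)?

August 4, 2031

July 2031 starts on a Tuesday, so its 1st Monday is July 7, 2031 (6 days in).
That is not after July 9, 2031, so look at August 2031.
August 2031 starts on a Friday, so its 1st Monday is August 4, 2031 (3 days in).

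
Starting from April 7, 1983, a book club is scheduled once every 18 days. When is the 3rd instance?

The 3rd occurrence is 2 intervals after the first: 2 × 18 = 36 days after April 7, 1983.
April has 30 days — 23 days to the end of April leaves 13.
13 days into May → May 13, 1983.

May 13, 1983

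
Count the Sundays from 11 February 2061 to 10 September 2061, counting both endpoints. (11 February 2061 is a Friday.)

30

11 February 2061 is a Friday; the first Sunday on or after it is 13 February 2061 (2 days later).
From 13 February 2061 to 10 September 2061: 15 + 31 + 30 + 31 + 30 + 31 + 31 + 10 = 209 days (rest of February, March, April, May, June, July, August, September).
209 ÷ 7 = 29 full weeks with remainder 6, so 29 more Sundays after the first → 30.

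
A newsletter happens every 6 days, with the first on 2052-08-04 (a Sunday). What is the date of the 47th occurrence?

The 47th occurrence is 46 intervals after the first: 46 × 6 = 276 days after 2052-08-04.
August has 31 days — 27 days to the end of August leaves 249.
September has 30 days (219 left).
October has 31 days (188 left).
November has 30 days (158 left).
December has 31 days (127 left).
January has 31 days (96 left).
February has 28 days (68 left).
March has 31 days (37 left).
April has 30 days (7 left).
7 days into May → 2053-05-07.

2053-05-07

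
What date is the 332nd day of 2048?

January has 31 days (332 − 31 = 301 remain).
February has 29 days (301 − 29 = 272 remain).
March has 31 days (272 − 31 = 241 remain).
April has 30 days (241 − 30 = 211 remain).
May has 31 days (211 − 31 = 180 remain).
June has 30 days (180 − 30 = 150 remain).
July has 31 days (150 − 31 = 119 remain).
August has 31 days (119 − 31 = 88 remain).
September has 30 days (88 − 30 = 58 remain).
October has 31 days (58 − 31 = 27 remain).
27 into November → November 27.

2048-11-27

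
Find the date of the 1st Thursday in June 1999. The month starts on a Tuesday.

June 1999 begins on a Tuesday, so the first Thursday is June 3 (2 days later).

1999-06-03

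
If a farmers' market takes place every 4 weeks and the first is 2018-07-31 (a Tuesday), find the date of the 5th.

2018-11-20

The 5th occurrence is 4 intervals after the first: 4 × 28 = 112 days after 2018-07-31.
July has 31 days — 0 days to the end of July leaves 112.
August has 31 days (81 left).
September has 30 days (51 left).
October has 31 days (20 left).
20 days into November → 2018-11-20.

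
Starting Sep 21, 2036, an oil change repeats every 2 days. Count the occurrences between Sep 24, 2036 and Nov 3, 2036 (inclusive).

20

Occurrences land 2·i days after Sep 21, 2036 for i = 0, 1, 2, …
Sep 24, 2036 is 3 days after the start; 3 ÷ 2 = 1 remainder 1; since the remainder is 1, round up to i = 2. First occurrence in the window: #3 on Sep 25, 2036 (2×2 = 4 days in).
Nov 3, 2036 is 43 days after the start; 43 ÷ 2 = 21 remainder 1. Last occurrence in the window: #22 on Nov 2, 2036.
Occurrences #3 through #22: 20 in total.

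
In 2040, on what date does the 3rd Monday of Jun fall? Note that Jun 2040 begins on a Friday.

Jun 18, 2040

Jun 2040 begins on a Friday, so the first Monday is Jun 4 (3 days later).
The 3rd Monday is 2 weeks later: 4 + 14 = 18.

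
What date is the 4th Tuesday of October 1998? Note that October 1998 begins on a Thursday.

October 1998 begins on a Thursday, so the first Tuesday is October 6 (5 days later).
The 4th Tuesday is 3 weeks later: 6 + 21 = 27.

October 27, 1998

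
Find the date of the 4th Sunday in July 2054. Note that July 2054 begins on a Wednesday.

July 26, 2054

July 2054 begins on a Wednesday, so the first Sunday is July 5 (4 days later).
The 4th Sunday is 3 weeks later: 5 + 21 = 26.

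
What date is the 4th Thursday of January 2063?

The first Thursday of January 2063 is January 4.
The 4th Thursday is 3 weeks later: 4 + 21 = 25.

2063-01-25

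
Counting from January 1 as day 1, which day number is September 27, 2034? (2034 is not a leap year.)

270

Days in months before September: 31 + 28 + 31 + 30 + 31 + 30 + 31 + 31 = 243.
Plus 27 days into September → day 270.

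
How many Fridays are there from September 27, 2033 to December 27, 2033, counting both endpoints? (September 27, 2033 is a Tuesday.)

September 27, 2033 is a Tuesday; the first Friday on or after it is September 30, 2033 (3 days later).
From September 30, 2033 to December 27, 2033: 0 + 31 + 30 + 27 = 88 days (rest of September, October, November, December).
88 ÷ 7 = 12 full weeks with remainder 4, so 12 more Fridays after the first → 13.

13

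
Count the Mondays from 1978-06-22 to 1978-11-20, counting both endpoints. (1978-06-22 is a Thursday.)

22

1978-06-22 is a Thursday; the first Monday on or after it is 1978-06-26 (4 days later).
From 1978-06-26 to 1978-11-20: 4 + 31 + 31 + 30 + 31 + 20 = 147 days (rest of June, July, August, September, October, November).
147 ÷ 7 = 21 full weeks with remainder 0, so 21 more Mondays after the first → 22.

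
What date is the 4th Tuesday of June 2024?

June 2024 begins on a Saturday, so the first Tuesday is June 4 (3 days later).
The 4th Tuesday is 3 weeks later: 4 + 21 = 25.

June 25, 2024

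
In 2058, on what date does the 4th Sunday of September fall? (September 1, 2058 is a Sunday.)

September 2058 begins on a Sunday, so the first Sunday is September 1.
The 4th Sunday is 3 weeks later: 1 + 21 = 22.

2058-09-22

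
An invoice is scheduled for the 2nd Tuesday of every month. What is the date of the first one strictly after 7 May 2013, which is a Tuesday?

14 May 2013

May 2013 starts on a Wednesday; its first Tuesday is the 7th, so the 2nd Tuesday is the 14th — 14 May 2013.
14 May 2013 is after 7 May 2013, so that is the next one.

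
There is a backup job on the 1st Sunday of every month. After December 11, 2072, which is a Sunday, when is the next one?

December 2072 starts on a Thursday, so its 1st Sunday is December 4, 2072 (3 days in).
That is not after December 11, 2072, so look at January 2073.
January 2073 starts on a Sunday, so its 1st Sunday is January 1, 2073.

January 1, 2073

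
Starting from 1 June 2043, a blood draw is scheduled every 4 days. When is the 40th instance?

4 November 2043

The 40th occurrence is 39 intervals after the first: 39 × 4 = 156 days after 1 June 2043.
June has 30 days — 29 days to the end of June leaves 127.
July has 31 days (96 left).
August has 31 days (65 left).
September has 30 days (35 left).
October has 31 days (4 left).
4 days into November → 4 November 2043.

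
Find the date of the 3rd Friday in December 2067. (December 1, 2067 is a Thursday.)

December 16, 2067

December 2067 begins on a Thursday, so the first Friday is December 2 (1 day later).
The 3rd Friday is 2 weeks later: 2 + 14 = 16.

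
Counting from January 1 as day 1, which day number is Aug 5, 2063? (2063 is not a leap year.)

217

Days in months before Aug: 31 + 28 + 31 + 30 + 31 + 30 + 31 = 212.
Plus 5 days into Aug → day 217.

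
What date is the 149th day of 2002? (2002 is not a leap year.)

January has 31 days (149 − 31 = 118 remain).
February has 28 days (118 − 28 = 90 remain).
March has 31 days (90 − 31 = 59 remain).
April has 30 days (59 − 30 = 29 remain).
29 into May → May 29.

May 29, 2002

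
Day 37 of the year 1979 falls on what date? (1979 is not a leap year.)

January has 31 days (37 − 31 = 6 remain).
6 into February → February 6.

February 6, 1979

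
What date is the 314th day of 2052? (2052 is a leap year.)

2052-11-09

January has 31 days (314 − 31 = 283 remain).
February has 29 days (283 − 29 = 254 remain).
March has 31 days (254 − 31 = 223 remain).
April has 30 days (223 − 30 = 193 remain).
May has 31 days (193 − 31 = 162 remain).
June has 30 days (162 − 30 = 132 remain).
July has 31 days (132 − 31 = 101 remain).
August has 31 days (101 − 31 = 70 remain).
September has 30 days (70 − 30 = 40 remain).
October has 31 days (40 − 31 = 9 remain).
9 into November → November 9.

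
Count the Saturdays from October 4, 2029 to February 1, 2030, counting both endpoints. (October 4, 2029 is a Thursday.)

17

October 4, 2029 is a Thursday; the first Saturday on or after it is October 6, 2029 (2 days later).
From October 6, 2029 to February 1, 2030: 25 + 30 + 31 + 31 + 1 = 118 days (rest of October, November, December, January, February).
118 ÷ 7 = 16 full weeks with remainder 6, so 16 more Saturdays after the first → 17.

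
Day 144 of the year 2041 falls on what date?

May 24, 2041

January has 31 days (144 − 31 = 113 remain).
February has 28 days (113 − 28 = 85 remain).
March has 31 days (85 − 31 = 54 remain).
April has 30 days (54 − 30 = 24 remain).
24 into May → May 24.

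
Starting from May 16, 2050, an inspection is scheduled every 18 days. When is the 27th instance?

August 27, 2051

The 27th occurrence is 26 intervals after the first: 26 × 18 = 468 days after May 16, 2050.
May has 31 days — 15 days to the end of May leaves 453.
From end of May to end of 2050 is 214 days (239 left).
January has 31 days (208 left).
February has 28 days (180 left).
March has 31 days (149 left).
April has 30 days (119 left).
May has 31 days (88 left).
June has 30 days (58 left).
July has 31 days (27 left).
27 days into August → August 27, 2051.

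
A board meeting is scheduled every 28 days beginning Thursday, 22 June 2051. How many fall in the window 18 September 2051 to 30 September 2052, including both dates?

13

Occurrences land 28·i days after 22 June 2051 for i = 0, 1, 2, …
18 September 2051 is 88 days after the start; 88 ÷ 28 = 3 remainder 4; since the remainder is 4, round up to i = 4. First occurrence in the window: #5 on 12 October 2051 (4×28 = 112 days in).
30 September 2052 is 466 days after the start; 466 ÷ 28 = 16 remainder 18. Last occurrence in the window: #17 on 12 September 2052.
Occurrences #5 through #17: 13 in total.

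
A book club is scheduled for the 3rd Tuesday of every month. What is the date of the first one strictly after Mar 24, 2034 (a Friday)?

Apr 18, 2034

Mar 2034 starts on a Wednesday; its first Tuesday is the 7th, so the 3rd Tuesday is the 21st — Mar 21, 2034.
That is not after Mar 24, 2034, so look at Apr 2034.
Apr 2034 starts on a Saturday; its first Tuesday is the 4th, so the 3rd Tuesday is the 18th — Apr 18, 2034.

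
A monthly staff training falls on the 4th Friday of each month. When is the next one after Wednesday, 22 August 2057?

24 August 2057

August 2057 starts on a Wednesday; its first Friday is the 3rd, so the 4th Friday is the 24th — 24 August 2057.
24 August 2057 is after 22 August 2057, so that is the next one.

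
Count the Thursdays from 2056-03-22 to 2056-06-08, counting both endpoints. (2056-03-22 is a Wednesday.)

12

2056-03-22 is a Wednesday; the first Thursday on or after it is 2056-03-23 (1 day later).
From 2056-03-23 to 2056-06-08: 8 + 30 + 31 + 8 = 77 days (rest of March, April, May, June).
77 ÷ 7 = 11 full weeks with remainder 0, so 11 more Thursdays after the first → 12.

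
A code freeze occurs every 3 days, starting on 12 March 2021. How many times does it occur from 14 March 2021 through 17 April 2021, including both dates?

12

Occurrences land 3·i days after 12 March 2021 for i = 0, 1, 2, …
14 March 2021 is 2 days after the start; 2 ÷ 3 = 0 remainder 2; since the remainder is 2, round up to i = 1. First occurrence in the window: #2 on 15 March 2021 (1×3 = 3 days in).
17 April 2021 is 36 days after the start; 36 ÷ 3 = 12 remainder 0. Last occurrence in the window: #13 on 17 April 2021.
Occurrences #2 through #13: 12 in total.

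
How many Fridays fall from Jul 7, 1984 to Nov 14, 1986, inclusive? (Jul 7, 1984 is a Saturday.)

123

Jul 7, 1984 is a Saturday; the first Friday on or after it is Jul 13, 1984 (6 days later).
From Jul 13, 1984 to Nov 14, 1986: 171 + 365 + 318 = 854 days (rest of 1984, 1985, to Nov 14, 1986 in 1986).
854 ÷ 7 = 122 full weeks with remainder 0, so 122 more Fridays after the first → 123.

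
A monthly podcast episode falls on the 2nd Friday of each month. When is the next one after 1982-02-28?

1982-03-12

February 1982 starts on a Monday; its first Friday is the 5th, so the 2nd Friday is the 12th — 1982-02-12.
That is not after 1982-02-28, so look at March 1982.
March 1982 starts on a Monday; its first Friday is the 5th, so the 2nd Friday is the 12th — 1982-03-12.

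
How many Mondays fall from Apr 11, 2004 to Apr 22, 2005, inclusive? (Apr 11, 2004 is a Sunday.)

Apr 11, 2004 is a Sunday; the first Monday on or after it is Apr 12, 2004 (1 day later).
From Apr 12, 2004 to Apr 22, 2005: 263 + 112 = 375 days (rest of 2004, to Apr 22, 2005 in 2005).
375 ÷ 7 = 53 full weeks with remainder 4, so 53 more Mondays after the first → 54.

54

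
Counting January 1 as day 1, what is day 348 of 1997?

Jan has 31 days (348 − 31 = 317 remain).
Feb has 28 days (317 − 28 = 289 remain).
Mar has 31 days (289 − 31 = 258 remain).
Apr has 30 days (258 − 30 = 228 remain).
May has 31 days (228 − 31 = 197 remain).
Jun has 30 days (197 − 30 = 167 remain).
Jul has 31 days (167 − 31 = 136 remain).
Aug has 31 days (136 − 31 = 105 remain).
Sep has 30 days (105 − 30 = 75 remain).
Oct has 31 days (75 − 31 = 44 remain).
Nov has 30 days (44 − 30 = 14 remain).
14 into Dec → Dec 14.

Dec 14, 1997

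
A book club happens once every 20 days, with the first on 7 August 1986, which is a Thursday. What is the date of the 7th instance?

5 December 1986

The 7th occurrence is 6 intervals after the first: 6 × 20 = 120 days after 7 August 1986.
August has 31 days — 24 days to the end of August leaves 96.
September has 30 days (66 left).
October has 31 days (35 left).
November has 30 days (5 left).
5 days into December → 5 December 1986.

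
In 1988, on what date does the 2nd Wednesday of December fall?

December 1988 begins on a Thursday, so the first Wednesday is December 7 (6 days later).
The 2nd Wednesday is 1 weeks later: 7 + 7 = 14.

14 December 1988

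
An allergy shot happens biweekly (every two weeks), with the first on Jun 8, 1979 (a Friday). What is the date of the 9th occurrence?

The 9th occurrence is 8 intervals after the first: 8 × 14 = 112 days after Jun 8, 1979.
Jun has 30 days — 22 days to the end of Jun leaves 90.
Jul has 31 days (59 left).
Aug has 31 days (28 left).
28 days into Sep → Sep 28, 1979.

Sep 28, 1979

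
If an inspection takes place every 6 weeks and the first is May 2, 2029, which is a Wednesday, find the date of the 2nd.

June 13, 2029

The 2nd occurrence is 1 interval after the first: 1 × 42 = 42 days after May 2, 2029.
May has 31 days — 29 days to the end of May leaves 13.
13 days into June → June 13, 2029.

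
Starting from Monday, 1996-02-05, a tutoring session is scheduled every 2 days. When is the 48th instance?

1996-05-09

The 48th occurrence is 47 intervals after the first: 47 × 2 = 94 days after 1996-02-05.
February has 29 days — 24 days to the end of February leaves 70.
March has 31 days (39 left).
April has 30 days (9 left).
9 days into May → 1996-05-09.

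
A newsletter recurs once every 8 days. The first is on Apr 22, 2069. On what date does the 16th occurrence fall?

Aug 20, 2069

The 16th occurrence is 15 intervals after the first: 15 × 8 = 120 days after Apr 22, 2069.
Apr has 30 days — 8 days to the end of Apr leaves 112.
May has 31 days (81 left).
Jun has 30 days (51 left).
Jul has 31 days (20 left).
20 days into Aug → Aug 20, 2069.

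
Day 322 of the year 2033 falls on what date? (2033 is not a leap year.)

2033-11-18

January has 31 days (322 − 31 = 291 remain).
February has 28 days (291 − 28 = 263 remain).
March has 31 days (263 − 31 = 232 remain).
April has 30 days (232 − 30 = 202 remain).
May has 31 days (202 − 31 = 171 remain).
June has 30 days (171 − 30 = 141 remain).
July has 31 days (141 − 31 = 110 remain).
August has 31 days (110 − 31 = 79 remain).
September has 30 days (79 − 30 = 49 remain).
October has 31 days (49 − 31 = 18 remain).
18 into November → November 18.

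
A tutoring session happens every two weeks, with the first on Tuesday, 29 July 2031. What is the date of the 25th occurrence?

The 25th occurrence is 24 intervals after the first: 24 × 14 = 336 days after 29 July 2031.
July has 31 days — 2 days to the end of July leaves 334.
August has 31 days (303 left).
September has 30 days (273 left).
October has 31 days (242 left).
November has 30 days (212 left).
December has 31 days (181 left).
January has 31 days (150 left).
February has 29 days (121 left).
March has 31 days (90 left).
April has 30 days (60 left).
May has 31 days (29 left).
29 days into June → 29 June 2032.

29 June 2032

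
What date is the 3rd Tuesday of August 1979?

August 21, 1979

August 1979 begins on a Wednesday, so the first Tuesday is August 7 (6 days later).
The 3rd Tuesday is 2 weeks later: 7 + 14 = 21.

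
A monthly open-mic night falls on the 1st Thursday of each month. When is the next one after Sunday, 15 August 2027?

August 2027 starts on a Sunday, so its 1st Thursday is 5 August 2027 (4 days in).
That is not after 15 August 2027, so look at September 2027.
September 2027 starts on a Wednesday, so its 1st Thursday is 2 September 2027 (1 day in).

2 September 2027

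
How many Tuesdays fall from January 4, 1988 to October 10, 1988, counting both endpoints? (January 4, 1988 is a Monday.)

January 4, 1988 is a Monday; the first Tuesday on or after it is January 5, 1988 (1 day later).
From January 5, 1988 to October 10, 1988: 26 + 29 + 31 + 30 + 31 + 30 + 31 + 31 + 30 + 10 = 279 days (rest of January, February, March, April, May, June, July, August, September, October).
279 ÷ 7 = 39 full weeks with remainder 6, so 39 more Tuesdays after the first → 40.

40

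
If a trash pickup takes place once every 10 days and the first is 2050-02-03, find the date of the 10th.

The 10th occurrence is 9 intervals after the first: 9 × 10 = 90 days after 2050-02-03.
February has 28 days — 25 days to the end of February leaves 65.
March has 31 days (34 left).
April has 30 days (4 left).
4 days into May → 2050-05-04.

2050-05-04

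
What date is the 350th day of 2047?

January has 31 days (350 − 31 = 319 remain).
February has 28 days (319 − 28 = 291 remain).
March has 31 days (291 − 31 = 260 remain).
April has 30 days (260 − 30 = 230 remain).
May has 31 days (230 − 31 = 199 remain).
June has 30 days (199 − 30 = 169 remain).
July has 31 days (169 − 31 = 138 remain).
August has 31 days (138 − 31 = 107 remain).
September has 30 days (107 − 30 = 77 remain).
October has 31 days (77 − 31 = 46 remain).
November has 30 days (46 − 30 = 16 remain).
16 into December → December 16.

16 December 2047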